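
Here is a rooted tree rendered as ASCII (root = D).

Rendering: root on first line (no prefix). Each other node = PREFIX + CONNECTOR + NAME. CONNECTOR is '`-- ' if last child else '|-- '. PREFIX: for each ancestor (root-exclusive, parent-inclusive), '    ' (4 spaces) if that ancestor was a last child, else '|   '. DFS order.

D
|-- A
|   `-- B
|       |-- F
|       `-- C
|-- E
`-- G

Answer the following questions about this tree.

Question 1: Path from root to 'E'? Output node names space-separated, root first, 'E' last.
Walk down from root: D -> E

Answer: D E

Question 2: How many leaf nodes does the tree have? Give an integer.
Leaves (nodes with no children): C, E, F, G

Answer: 4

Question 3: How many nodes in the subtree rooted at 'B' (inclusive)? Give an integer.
Subtree rooted at B contains: B, C, F
Count = 3

Answer: 3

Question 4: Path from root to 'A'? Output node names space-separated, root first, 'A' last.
Walk down from root: D -> A

Answer: D A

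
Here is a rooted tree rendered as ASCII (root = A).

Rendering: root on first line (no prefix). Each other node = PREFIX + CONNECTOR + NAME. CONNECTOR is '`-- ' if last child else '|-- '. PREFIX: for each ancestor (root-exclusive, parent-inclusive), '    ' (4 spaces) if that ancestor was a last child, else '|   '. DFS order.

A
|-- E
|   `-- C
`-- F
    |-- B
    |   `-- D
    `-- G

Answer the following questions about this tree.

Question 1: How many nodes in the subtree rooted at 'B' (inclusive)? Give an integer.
Subtree rooted at B contains: B, D
Count = 2

Answer: 2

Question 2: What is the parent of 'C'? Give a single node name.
Scan adjacency: C appears as child of E

Answer: E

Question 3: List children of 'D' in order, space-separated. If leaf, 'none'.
Node D's children (from adjacency): (leaf)

Answer: none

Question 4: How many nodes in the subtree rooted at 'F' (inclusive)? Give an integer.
Subtree rooted at F contains: B, D, F, G
Count = 4

Answer: 4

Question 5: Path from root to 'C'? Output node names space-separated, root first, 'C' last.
Walk down from root: A -> E -> C

Answer: A E C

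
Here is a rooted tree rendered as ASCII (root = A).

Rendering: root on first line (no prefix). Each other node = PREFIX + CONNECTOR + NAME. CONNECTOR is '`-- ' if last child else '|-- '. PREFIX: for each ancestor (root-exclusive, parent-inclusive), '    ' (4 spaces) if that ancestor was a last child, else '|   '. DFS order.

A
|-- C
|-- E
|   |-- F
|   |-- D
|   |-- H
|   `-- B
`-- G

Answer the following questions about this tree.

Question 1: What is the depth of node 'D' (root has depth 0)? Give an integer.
Path from root to D: A -> E -> D
Depth = number of edges = 2

Answer: 2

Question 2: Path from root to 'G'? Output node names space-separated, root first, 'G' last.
Walk down from root: A -> G

Answer: A G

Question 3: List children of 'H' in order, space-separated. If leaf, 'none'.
Node H's children (from adjacency): (leaf)

Answer: none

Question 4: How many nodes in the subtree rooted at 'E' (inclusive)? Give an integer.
Answer: 5

Derivation:
Subtree rooted at E contains: B, D, E, F, H
Count = 5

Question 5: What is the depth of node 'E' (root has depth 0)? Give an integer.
Path from root to E: A -> E
Depth = number of edges = 1

Answer: 1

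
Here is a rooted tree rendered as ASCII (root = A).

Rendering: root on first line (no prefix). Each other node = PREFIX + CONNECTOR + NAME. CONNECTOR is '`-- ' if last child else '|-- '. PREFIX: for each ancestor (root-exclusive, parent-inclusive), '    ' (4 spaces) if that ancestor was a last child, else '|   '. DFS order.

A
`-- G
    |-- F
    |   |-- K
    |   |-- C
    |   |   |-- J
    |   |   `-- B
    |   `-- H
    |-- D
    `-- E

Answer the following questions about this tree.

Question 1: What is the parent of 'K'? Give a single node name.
Answer: F

Derivation:
Scan adjacency: K appears as child of F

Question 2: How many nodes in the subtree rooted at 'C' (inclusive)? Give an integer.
Answer: 3

Derivation:
Subtree rooted at C contains: B, C, J
Count = 3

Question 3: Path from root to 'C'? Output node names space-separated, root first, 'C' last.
Answer: A G F C

Derivation:
Walk down from root: A -> G -> F -> C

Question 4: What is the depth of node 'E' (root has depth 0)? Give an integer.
Path from root to E: A -> G -> E
Depth = number of edges = 2

Answer: 2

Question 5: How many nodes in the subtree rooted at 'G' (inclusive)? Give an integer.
Subtree rooted at G contains: B, C, D, E, F, G, H, J, K
Count = 9

Answer: 9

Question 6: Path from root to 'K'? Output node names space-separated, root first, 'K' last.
Walk down from root: A -> G -> F -> K

Answer: A G F K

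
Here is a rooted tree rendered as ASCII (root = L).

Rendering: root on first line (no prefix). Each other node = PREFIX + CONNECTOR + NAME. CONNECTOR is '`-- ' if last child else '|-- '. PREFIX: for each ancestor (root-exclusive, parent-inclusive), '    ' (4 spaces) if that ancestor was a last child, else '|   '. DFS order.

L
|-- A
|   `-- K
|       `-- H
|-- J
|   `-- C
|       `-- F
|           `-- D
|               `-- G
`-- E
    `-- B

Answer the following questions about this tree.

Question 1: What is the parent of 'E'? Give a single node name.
Scan adjacency: E appears as child of L

Answer: L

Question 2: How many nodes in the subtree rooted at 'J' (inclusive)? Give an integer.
Subtree rooted at J contains: C, D, F, G, J
Count = 5

Answer: 5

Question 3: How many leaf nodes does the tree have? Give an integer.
Answer: 3

Derivation:
Leaves (nodes with no children): B, G, H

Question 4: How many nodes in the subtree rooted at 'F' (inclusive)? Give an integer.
Answer: 3

Derivation:
Subtree rooted at F contains: D, F, G
Count = 3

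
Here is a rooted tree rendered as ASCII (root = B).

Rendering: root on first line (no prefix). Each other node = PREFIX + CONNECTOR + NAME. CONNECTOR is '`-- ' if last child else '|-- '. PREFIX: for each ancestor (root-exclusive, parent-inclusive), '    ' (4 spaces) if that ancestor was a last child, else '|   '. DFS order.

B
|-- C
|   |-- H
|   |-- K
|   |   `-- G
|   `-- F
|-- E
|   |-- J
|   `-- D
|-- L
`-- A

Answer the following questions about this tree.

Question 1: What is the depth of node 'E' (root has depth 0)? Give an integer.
Path from root to E: B -> E
Depth = number of edges = 1

Answer: 1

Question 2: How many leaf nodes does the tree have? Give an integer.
Answer: 7

Derivation:
Leaves (nodes with no children): A, D, F, G, H, J, L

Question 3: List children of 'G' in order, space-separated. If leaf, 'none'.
Node G's children (from adjacency): (leaf)

Answer: none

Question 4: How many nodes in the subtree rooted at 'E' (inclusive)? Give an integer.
Subtree rooted at E contains: D, E, J
Count = 3

Answer: 3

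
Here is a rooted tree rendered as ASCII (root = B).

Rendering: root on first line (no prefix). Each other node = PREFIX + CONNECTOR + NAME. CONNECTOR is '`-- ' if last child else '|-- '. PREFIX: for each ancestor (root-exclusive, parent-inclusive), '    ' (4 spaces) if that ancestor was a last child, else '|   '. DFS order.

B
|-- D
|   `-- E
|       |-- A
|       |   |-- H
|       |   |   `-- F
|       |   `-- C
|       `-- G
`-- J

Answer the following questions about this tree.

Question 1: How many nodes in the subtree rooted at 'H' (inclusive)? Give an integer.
Subtree rooted at H contains: F, H
Count = 2

Answer: 2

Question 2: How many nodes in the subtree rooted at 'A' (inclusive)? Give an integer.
Subtree rooted at A contains: A, C, F, H
Count = 4

Answer: 4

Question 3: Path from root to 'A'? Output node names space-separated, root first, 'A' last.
Answer: B D E A

Derivation:
Walk down from root: B -> D -> E -> A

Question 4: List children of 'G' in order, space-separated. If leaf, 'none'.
Answer: none

Derivation:
Node G's children (from adjacency): (leaf)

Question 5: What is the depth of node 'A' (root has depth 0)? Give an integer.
Answer: 3

Derivation:
Path from root to A: B -> D -> E -> A
Depth = number of edges = 3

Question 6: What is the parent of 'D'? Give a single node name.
Answer: B

Derivation:
Scan adjacency: D appears as child of B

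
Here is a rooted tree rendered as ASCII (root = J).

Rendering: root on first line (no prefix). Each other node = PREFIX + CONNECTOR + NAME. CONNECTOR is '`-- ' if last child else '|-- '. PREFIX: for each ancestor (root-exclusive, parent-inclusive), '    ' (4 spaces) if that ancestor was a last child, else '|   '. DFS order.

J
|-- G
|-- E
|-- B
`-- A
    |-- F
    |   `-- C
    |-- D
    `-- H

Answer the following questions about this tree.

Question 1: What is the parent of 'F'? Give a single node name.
Scan adjacency: F appears as child of A

Answer: A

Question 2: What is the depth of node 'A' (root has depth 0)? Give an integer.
Path from root to A: J -> A
Depth = number of edges = 1

Answer: 1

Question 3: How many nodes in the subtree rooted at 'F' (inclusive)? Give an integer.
Subtree rooted at F contains: C, F
Count = 2

Answer: 2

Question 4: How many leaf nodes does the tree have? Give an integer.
Leaves (nodes with no children): B, C, D, E, G, H

Answer: 6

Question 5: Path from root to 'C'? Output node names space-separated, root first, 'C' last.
Answer: J A F C

Derivation:
Walk down from root: J -> A -> F -> C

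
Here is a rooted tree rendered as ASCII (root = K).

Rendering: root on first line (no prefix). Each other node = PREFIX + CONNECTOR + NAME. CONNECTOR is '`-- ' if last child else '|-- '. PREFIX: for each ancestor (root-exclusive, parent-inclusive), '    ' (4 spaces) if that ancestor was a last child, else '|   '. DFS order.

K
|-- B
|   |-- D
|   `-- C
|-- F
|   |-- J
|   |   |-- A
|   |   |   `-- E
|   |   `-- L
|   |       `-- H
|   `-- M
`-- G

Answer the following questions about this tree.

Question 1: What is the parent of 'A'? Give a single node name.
Answer: J

Derivation:
Scan adjacency: A appears as child of J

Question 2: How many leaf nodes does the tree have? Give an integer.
Leaves (nodes with no children): C, D, E, G, H, M

Answer: 6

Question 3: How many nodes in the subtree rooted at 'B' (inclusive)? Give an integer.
Answer: 3

Derivation:
Subtree rooted at B contains: B, C, D
Count = 3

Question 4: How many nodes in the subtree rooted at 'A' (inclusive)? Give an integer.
Subtree rooted at A contains: A, E
Count = 2

Answer: 2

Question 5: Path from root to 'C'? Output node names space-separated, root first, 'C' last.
Answer: K B C

Derivation:
Walk down from root: K -> B -> C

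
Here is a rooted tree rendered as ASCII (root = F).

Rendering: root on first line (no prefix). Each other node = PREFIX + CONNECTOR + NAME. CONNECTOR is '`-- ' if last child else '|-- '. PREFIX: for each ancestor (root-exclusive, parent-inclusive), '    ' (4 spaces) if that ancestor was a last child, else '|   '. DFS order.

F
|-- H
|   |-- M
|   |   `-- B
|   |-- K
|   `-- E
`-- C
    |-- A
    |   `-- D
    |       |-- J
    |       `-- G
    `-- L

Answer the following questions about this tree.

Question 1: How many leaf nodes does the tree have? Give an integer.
Answer: 6

Derivation:
Leaves (nodes with no children): B, E, G, J, K, L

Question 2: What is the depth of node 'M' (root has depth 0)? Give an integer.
Path from root to M: F -> H -> M
Depth = number of edges = 2

Answer: 2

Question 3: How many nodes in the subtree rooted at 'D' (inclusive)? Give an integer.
Answer: 3

Derivation:
Subtree rooted at D contains: D, G, J
Count = 3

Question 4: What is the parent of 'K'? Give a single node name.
Answer: H

Derivation:
Scan adjacency: K appears as child of H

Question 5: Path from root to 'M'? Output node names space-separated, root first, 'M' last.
Walk down from root: F -> H -> M

Answer: F H M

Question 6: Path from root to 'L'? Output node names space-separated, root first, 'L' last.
Walk down from root: F -> C -> L

Answer: F C L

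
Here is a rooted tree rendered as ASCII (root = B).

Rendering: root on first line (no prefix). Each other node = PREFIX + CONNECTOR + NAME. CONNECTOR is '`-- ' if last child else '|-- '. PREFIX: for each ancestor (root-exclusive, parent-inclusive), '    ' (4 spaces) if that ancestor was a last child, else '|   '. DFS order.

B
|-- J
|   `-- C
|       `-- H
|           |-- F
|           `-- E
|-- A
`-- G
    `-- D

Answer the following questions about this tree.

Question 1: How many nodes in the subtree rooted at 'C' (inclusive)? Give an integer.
Subtree rooted at C contains: C, E, F, H
Count = 4

Answer: 4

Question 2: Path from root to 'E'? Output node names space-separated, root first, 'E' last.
Walk down from root: B -> J -> C -> H -> E

Answer: B J C H E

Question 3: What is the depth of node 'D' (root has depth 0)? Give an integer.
Path from root to D: B -> G -> D
Depth = number of edges = 2

Answer: 2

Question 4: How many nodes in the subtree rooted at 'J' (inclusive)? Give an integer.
Subtree rooted at J contains: C, E, F, H, J
Count = 5

Answer: 5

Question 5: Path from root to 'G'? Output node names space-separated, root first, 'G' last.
Walk down from root: B -> G

Answer: B G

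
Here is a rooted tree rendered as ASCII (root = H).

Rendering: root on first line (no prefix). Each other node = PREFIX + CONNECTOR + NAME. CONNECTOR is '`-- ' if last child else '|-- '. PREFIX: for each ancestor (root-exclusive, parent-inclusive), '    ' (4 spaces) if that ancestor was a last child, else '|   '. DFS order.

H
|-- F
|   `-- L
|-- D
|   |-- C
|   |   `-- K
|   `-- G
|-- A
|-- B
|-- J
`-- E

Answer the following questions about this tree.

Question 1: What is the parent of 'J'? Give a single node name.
Scan adjacency: J appears as child of H

Answer: H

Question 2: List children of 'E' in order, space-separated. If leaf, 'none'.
Answer: none

Derivation:
Node E's children (from adjacency): (leaf)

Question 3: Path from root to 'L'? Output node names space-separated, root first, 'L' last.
Answer: H F L

Derivation:
Walk down from root: H -> F -> L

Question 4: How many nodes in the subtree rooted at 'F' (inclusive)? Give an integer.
Subtree rooted at F contains: F, L
Count = 2

Answer: 2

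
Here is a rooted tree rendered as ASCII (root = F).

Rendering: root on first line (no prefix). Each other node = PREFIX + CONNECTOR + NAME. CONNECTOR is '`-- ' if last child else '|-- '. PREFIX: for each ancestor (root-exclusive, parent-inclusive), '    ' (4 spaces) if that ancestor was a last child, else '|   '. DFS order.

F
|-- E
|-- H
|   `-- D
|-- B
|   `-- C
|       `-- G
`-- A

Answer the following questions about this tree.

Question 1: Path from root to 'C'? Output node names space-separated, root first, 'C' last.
Answer: F B C

Derivation:
Walk down from root: F -> B -> C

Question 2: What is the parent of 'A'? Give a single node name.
Scan adjacency: A appears as child of F

Answer: F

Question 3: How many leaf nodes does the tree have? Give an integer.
Answer: 4

Derivation:
Leaves (nodes with no children): A, D, E, G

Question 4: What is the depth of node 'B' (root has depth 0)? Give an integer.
Answer: 1

Derivation:
Path from root to B: F -> B
Depth = number of edges = 1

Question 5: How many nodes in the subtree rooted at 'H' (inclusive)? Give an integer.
Answer: 2

Derivation:
Subtree rooted at H contains: D, H
Count = 2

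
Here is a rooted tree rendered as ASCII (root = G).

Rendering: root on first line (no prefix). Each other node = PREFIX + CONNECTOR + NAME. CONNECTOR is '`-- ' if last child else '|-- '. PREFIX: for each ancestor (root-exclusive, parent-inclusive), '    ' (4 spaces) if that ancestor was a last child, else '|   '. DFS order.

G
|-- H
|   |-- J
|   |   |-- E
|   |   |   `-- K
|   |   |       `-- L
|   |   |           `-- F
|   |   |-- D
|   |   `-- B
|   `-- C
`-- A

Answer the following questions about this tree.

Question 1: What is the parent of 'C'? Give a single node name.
Answer: H

Derivation:
Scan adjacency: C appears as child of H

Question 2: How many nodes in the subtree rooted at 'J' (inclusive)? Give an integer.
Subtree rooted at J contains: B, D, E, F, J, K, L
Count = 7

Answer: 7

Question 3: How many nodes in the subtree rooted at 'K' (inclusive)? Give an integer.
Answer: 3

Derivation:
Subtree rooted at K contains: F, K, L
Count = 3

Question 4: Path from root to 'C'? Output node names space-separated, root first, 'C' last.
Answer: G H C

Derivation:
Walk down from root: G -> H -> C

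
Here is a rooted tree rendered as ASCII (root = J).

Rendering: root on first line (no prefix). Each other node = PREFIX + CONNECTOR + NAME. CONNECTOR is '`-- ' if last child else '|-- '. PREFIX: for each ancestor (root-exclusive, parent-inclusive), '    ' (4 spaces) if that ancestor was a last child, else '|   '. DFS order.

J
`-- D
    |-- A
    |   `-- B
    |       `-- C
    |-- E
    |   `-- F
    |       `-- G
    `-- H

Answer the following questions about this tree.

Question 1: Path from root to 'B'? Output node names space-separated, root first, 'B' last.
Answer: J D A B

Derivation:
Walk down from root: J -> D -> A -> B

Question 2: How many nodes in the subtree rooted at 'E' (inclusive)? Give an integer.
Subtree rooted at E contains: E, F, G
Count = 3

Answer: 3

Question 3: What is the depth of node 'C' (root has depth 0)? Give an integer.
Path from root to C: J -> D -> A -> B -> C
Depth = number of edges = 4

Answer: 4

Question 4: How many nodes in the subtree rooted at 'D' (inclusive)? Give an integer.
Subtree rooted at D contains: A, B, C, D, E, F, G, H
Count = 8

Answer: 8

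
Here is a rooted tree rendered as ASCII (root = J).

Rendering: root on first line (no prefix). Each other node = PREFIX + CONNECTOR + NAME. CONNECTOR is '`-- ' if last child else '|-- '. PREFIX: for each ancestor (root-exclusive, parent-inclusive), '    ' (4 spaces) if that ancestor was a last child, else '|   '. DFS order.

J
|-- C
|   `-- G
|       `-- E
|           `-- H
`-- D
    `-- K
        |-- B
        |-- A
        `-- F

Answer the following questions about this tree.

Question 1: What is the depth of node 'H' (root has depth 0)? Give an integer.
Answer: 4

Derivation:
Path from root to H: J -> C -> G -> E -> H
Depth = number of edges = 4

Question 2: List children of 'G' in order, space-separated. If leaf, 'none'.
Answer: E

Derivation:
Node G's children (from adjacency): E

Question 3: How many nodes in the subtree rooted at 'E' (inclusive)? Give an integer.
Subtree rooted at E contains: E, H
Count = 2

Answer: 2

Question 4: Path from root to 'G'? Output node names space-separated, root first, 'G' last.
Walk down from root: J -> C -> G

Answer: J C G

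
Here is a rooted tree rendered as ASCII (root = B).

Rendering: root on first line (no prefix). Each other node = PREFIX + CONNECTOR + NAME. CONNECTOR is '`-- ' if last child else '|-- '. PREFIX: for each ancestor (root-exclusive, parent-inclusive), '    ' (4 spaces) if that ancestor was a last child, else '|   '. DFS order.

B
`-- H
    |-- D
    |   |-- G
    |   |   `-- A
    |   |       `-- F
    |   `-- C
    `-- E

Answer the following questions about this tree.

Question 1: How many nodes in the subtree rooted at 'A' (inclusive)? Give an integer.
Answer: 2

Derivation:
Subtree rooted at A contains: A, F
Count = 2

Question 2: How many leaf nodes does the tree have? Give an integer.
Answer: 3

Derivation:
Leaves (nodes with no children): C, E, F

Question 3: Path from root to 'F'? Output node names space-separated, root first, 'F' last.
Answer: B H D G A F

Derivation:
Walk down from root: B -> H -> D -> G -> A -> F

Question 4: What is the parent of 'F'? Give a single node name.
Answer: A

Derivation:
Scan adjacency: F appears as child of A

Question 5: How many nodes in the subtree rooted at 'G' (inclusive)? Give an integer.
Subtree rooted at G contains: A, F, G
Count = 3

Answer: 3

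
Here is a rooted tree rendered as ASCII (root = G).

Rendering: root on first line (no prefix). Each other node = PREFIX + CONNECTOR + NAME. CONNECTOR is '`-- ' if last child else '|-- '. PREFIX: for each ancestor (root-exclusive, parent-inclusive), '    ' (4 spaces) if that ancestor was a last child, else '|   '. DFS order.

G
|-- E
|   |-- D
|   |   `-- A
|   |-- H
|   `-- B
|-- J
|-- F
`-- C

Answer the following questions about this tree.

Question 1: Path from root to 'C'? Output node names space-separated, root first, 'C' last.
Answer: G C

Derivation:
Walk down from root: G -> C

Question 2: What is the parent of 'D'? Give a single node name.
Answer: E

Derivation:
Scan adjacency: D appears as child of E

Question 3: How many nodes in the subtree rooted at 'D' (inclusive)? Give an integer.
Subtree rooted at D contains: A, D
Count = 2

Answer: 2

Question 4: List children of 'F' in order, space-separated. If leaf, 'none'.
Answer: none

Derivation:
Node F's children (from adjacency): (leaf)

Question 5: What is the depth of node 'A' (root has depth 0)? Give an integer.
Path from root to A: G -> E -> D -> A
Depth = number of edges = 3

Answer: 3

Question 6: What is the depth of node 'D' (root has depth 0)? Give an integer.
Path from root to D: G -> E -> D
Depth = number of edges = 2

Answer: 2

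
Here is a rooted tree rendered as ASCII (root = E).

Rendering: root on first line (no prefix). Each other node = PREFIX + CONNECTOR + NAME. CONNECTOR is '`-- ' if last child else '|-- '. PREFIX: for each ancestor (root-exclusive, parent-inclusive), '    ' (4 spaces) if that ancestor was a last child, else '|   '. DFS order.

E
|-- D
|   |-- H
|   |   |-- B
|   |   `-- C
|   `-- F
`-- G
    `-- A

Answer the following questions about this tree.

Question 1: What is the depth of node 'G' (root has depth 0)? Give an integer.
Answer: 1

Derivation:
Path from root to G: E -> G
Depth = number of edges = 1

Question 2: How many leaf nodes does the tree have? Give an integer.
Answer: 4

Derivation:
Leaves (nodes with no children): A, B, C, F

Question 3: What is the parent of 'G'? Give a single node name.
Answer: E

Derivation:
Scan adjacency: G appears as child of E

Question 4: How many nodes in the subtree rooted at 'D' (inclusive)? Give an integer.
Answer: 5

Derivation:
Subtree rooted at D contains: B, C, D, F, H
Count = 5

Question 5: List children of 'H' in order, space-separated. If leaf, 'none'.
Answer: B C

Derivation:
Node H's children (from adjacency): B, C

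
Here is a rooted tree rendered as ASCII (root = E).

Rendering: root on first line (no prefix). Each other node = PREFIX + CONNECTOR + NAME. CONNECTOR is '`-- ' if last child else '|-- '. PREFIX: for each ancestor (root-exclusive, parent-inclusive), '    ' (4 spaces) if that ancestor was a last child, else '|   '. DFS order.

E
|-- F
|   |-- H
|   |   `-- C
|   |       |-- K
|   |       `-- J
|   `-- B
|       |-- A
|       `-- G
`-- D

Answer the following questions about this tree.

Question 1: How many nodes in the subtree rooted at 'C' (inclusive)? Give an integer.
Answer: 3

Derivation:
Subtree rooted at C contains: C, J, K
Count = 3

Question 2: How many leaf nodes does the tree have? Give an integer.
Leaves (nodes with no children): A, D, G, J, K

Answer: 5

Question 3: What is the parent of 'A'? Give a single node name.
Scan adjacency: A appears as child of B

Answer: B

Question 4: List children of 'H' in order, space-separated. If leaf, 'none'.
Answer: C

Derivation:
Node H's children (from adjacency): C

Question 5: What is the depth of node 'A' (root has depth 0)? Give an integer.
Path from root to A: E -> F -> B -> A
Depth = number of edges = 3

Answer: 3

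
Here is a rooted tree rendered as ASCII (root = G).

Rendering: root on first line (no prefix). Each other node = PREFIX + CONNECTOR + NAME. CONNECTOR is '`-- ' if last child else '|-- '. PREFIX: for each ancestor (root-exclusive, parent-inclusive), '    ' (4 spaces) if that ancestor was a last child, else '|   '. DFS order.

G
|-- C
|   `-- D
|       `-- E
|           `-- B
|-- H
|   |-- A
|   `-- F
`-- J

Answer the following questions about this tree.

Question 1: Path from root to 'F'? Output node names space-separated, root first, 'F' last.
Answer: G H F

Derivation:
Walk down from root: G -> H -> F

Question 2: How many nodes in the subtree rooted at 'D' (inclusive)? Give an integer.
Answer: 3

Derivation:
Subtree rooted at D contains: B, D, E
Count = 3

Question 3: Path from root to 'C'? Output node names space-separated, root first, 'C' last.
Answer: G C

Derivation:
Walk down from root: G -> C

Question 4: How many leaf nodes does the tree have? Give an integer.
Answer: 4

Derivation:
Leaves (nodes with no children): A, B, F, J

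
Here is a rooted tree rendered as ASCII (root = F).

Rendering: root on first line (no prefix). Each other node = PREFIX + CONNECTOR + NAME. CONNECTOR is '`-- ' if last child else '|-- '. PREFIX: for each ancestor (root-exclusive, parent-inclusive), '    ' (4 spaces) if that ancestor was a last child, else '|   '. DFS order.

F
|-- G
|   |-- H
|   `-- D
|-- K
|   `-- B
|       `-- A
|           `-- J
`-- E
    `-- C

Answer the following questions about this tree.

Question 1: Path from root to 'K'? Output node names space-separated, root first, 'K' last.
Answer: F K

Derivation:
Walk down from root: F -> K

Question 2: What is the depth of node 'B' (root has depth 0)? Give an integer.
Answer: 2

Derivation:
Path from root to B: F -> K -> B
Depth = number of edges = 2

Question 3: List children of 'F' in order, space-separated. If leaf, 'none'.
Answer: G K E

Derivation:
Node F's children (from adjacency): G, K, E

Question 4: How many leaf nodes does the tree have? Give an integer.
Answer: 4

Derivation:
Leaves (nodes with no children): C, D, H, J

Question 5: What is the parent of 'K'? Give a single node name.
Scan adjacency: K appears as child of F

Answer: F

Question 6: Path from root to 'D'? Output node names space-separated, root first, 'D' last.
Answer: F G D

Derivation:
Walk down from root: F -> G -> D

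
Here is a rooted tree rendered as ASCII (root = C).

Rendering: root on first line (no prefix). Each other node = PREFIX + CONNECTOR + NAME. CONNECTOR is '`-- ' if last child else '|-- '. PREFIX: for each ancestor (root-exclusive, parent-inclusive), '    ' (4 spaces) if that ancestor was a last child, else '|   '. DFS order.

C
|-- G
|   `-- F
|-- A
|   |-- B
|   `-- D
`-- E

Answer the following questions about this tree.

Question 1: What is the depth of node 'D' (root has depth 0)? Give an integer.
Answer: 2

Derivation:
Path from root to D: C -> A -> D
Depth = number of edges = 2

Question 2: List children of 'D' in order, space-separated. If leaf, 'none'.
Answer: none

Derivation:
Node D's children (from adjacency): (leaf)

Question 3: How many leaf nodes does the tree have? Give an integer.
Leaves (nodes with no children): B, D, E, F

Answer: 4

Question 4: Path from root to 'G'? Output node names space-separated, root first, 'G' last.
Answer: C G

Derivation:
Walk down from root: C -> G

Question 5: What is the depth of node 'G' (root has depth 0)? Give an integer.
Answer: 1

Derivation:
Path from root to G: C -> G
Depth = number of edges = 1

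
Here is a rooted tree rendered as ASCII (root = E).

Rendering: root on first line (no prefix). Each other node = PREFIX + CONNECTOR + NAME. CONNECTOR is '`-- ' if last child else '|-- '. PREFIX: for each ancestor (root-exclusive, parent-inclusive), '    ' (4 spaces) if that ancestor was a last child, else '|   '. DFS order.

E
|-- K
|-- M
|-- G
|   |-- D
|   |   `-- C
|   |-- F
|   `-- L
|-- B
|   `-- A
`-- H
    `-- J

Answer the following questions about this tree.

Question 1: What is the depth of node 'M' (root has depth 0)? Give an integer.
Answer: 1

Derivation:
Path from root to M: E -> M
Depth = number of edges = 1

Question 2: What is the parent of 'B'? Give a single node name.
Scan adjacency: B appears as child of E

Answer: E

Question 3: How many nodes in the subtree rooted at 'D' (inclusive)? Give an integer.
Subtree rooted at D contains: C, D
Count = 2

Answer: 2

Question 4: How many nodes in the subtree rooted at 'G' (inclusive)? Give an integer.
Answer: 5

Derivation:
Subtree rooted at G contains: C, D, F, G, L
Count = 5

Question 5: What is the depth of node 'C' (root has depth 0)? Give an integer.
Path from root to C: E -> G -> D -> C
Depth = number of edges = 3

Answer: 3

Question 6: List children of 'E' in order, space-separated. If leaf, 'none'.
Answer: K M G B H

Derivation:
Node E's children (from adjacency): K, M, G, B, H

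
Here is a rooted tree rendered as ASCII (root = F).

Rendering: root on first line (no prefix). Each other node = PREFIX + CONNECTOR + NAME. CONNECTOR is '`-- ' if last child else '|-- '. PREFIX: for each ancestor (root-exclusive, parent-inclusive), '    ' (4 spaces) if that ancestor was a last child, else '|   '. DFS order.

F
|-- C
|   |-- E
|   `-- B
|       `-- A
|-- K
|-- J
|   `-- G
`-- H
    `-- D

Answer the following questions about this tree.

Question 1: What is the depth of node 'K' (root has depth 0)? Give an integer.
Answer: 1

Derivation:
Path from root to K: F -> K
Depth = number of edges = 1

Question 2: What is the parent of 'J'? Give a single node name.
Scan adjacency: J appears as child of F

Answer: F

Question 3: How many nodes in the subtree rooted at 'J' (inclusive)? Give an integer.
Subtree rooted at J contains: G, J
Count = 2

Answer: 2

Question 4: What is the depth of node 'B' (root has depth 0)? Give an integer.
Path from root to B: F -> C -> B
Depth = number of edges = 2

Answer: 2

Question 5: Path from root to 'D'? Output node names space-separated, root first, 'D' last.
Walk down from root: F -> H -> D

Answer: F H D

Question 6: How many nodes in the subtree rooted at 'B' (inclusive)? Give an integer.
Answer: 2

Derivation:
Subtree rooted at B contains: A, B
Count = 2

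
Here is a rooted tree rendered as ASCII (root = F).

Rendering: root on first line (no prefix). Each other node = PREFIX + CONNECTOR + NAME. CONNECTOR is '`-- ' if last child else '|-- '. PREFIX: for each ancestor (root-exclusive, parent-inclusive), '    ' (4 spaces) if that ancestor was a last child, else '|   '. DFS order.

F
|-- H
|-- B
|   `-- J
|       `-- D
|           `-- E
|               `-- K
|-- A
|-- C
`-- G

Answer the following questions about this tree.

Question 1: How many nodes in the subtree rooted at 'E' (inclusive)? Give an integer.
Subtree rooted at E contains: E, K
Count = 2

Answer: 2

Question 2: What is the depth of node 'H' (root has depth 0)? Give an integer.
Path from root to H: F -> H
Depth = number of edges = 1

Answer: 1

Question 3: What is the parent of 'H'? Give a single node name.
Answer: F

Derivation:
Scan adjacency: H appears as child of F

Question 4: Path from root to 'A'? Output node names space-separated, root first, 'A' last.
Answer: F A

Derivation:
Walk down from root: F -> A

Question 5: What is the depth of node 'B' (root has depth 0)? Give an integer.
Path from root to B: F -> B
Depth = number of edges = 1

Answer: 1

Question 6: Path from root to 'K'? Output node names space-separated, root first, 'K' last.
Walk down from root: F -> B -> J -> D -> E -> K

Answer: F B J D E K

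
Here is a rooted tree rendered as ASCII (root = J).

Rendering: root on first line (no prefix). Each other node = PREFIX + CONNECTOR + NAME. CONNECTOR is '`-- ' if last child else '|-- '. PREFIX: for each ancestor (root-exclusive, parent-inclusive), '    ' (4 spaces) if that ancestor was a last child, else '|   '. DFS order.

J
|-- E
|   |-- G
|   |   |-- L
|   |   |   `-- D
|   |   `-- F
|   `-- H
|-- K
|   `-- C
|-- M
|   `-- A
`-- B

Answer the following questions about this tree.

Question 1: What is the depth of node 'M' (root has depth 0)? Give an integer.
Answer: 1

Derivation:
Path from root to M: J -> M
Depth = number of edges = 1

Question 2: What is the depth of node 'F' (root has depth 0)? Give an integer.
Path from root to F: J -> E -> G -> F
Depth = number of edges = 3

Answer: 3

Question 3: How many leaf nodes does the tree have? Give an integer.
Answer: 6

Derivation:
Leaves (nodes with no children): A, B, C, D, F, H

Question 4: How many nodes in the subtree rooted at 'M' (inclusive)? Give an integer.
Answer: 2

Derivation:
Subtree rooted at M contains: A, M
Count = 2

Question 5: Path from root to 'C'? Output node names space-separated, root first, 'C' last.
Answer: J K C

Derivation:
Walk down from root: J -> K -> C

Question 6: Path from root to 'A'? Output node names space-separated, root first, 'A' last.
Walk down from root: J -> M -> A

Answer: J M A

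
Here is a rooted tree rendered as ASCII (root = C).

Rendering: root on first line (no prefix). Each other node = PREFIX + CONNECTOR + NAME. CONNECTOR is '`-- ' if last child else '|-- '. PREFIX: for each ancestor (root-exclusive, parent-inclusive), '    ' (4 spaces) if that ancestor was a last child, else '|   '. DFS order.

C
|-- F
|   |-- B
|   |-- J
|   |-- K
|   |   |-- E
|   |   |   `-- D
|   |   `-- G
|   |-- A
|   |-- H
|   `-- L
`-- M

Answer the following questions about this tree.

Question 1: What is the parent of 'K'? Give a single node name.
Scan adjacency: K appears as child of F

Answer: F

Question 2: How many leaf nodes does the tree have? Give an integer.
Answer: 8

Derivation:
Leaves (nodes with no children): A, B, D, G, H, J, L, M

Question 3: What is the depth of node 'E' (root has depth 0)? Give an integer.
Answer: 3

Derivation:
Path from root to E: C -> F -> K -> E
Depth = number of edges = 3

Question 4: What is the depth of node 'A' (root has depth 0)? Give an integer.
Answer: 2

Derivation:
Path from root to A: C -> F -> A
Depth = number of edges = 2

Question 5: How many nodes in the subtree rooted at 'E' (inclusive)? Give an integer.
Answer: 2

Derivation:
Subtree rooted at E contains: D, E
Count = 2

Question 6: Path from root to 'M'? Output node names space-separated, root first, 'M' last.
Answer: C M

Derivation:
Walk down from root: C -> M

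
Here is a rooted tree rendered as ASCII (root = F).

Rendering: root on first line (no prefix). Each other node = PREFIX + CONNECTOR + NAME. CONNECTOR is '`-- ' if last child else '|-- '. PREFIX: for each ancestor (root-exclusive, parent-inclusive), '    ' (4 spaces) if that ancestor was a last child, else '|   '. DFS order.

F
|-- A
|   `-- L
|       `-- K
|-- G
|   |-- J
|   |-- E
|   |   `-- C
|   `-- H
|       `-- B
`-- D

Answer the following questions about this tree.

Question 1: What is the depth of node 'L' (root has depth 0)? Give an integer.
Path from root to L: F -> A -> L
Depth = number of edges = 2

Answer: 2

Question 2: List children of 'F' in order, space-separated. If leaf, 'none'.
Answer: A G D

Derivation:
Node F's children (from adjacency): A, G, D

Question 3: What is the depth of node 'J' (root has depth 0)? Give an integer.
Answer: 2

Derivation:
Path from root to J: F -> G -> J
Depth = number of edges = 2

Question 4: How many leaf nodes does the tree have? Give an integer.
Leaves (nodes with no children): B, C, D, J, K

Answer: 5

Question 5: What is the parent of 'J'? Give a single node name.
Answer: G

Derivation:
Scan adjacency: J appears as child of G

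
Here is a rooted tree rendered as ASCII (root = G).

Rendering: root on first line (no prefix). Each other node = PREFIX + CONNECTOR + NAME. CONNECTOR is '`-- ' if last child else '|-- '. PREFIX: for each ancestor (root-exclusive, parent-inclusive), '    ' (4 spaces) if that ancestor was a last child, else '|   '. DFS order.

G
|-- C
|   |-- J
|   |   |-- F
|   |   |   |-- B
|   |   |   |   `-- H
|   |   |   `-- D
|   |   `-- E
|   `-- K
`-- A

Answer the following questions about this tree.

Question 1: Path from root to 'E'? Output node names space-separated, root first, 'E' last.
Walk down from root: G -> C -> J -> E

Answer: G C J E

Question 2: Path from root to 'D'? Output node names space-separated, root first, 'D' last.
Walk down from root: G -> C -> J -> F -> D

Answer: G C J F D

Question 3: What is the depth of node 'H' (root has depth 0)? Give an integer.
Answer: 5

Derivation:
Path from root to H: G -> C -> J -> F -> B -> H
Depth = number of edges = 5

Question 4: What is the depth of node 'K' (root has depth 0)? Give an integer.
Path from root to K: G -> C -> K
Depth = number of edges = 2

Answer: 2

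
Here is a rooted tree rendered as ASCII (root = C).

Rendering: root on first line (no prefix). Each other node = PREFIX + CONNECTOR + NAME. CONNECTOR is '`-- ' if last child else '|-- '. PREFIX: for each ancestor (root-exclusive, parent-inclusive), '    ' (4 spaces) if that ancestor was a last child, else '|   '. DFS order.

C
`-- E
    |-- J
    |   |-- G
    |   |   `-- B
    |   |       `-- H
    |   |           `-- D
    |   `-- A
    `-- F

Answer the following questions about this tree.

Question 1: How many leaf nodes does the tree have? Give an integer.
Leaves (nodes with no children): A, D, F

Answer: 3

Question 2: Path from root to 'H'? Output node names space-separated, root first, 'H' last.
Walk down from root: C -> E -> J -> G -> B -> H

Answer: C E J G B H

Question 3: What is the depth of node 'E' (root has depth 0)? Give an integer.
Path from root to E: C -> E
Depth = number of edges = 1

Answer: 1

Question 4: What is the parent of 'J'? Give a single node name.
Answer: E

Derivation:
Scan adjacency: J appears as child of E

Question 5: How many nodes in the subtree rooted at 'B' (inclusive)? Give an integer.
Answer: 3

Derivation:
Subtree rooted at B contains: B, D, H
Count = 3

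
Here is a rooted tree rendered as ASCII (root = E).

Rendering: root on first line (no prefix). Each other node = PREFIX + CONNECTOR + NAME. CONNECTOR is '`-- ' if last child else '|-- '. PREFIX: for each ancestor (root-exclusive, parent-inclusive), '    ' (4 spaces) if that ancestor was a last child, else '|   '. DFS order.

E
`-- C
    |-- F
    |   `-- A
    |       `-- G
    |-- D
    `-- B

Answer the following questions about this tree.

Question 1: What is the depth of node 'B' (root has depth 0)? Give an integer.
Answer: 2

Derivation:
Path from root to B: E -> C -> B
Depth = number of edges = 2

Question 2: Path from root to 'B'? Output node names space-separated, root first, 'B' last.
Answer: E C B

Derivation:
Walk down from root: E -> C -> B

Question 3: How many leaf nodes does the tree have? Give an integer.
Leaves (nodes with no children): B, D, G

Answer: 3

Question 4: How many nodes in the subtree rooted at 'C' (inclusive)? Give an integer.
Subtree rooted at C contains: A, B, C, D, F, G
Count = 6

Answer: 6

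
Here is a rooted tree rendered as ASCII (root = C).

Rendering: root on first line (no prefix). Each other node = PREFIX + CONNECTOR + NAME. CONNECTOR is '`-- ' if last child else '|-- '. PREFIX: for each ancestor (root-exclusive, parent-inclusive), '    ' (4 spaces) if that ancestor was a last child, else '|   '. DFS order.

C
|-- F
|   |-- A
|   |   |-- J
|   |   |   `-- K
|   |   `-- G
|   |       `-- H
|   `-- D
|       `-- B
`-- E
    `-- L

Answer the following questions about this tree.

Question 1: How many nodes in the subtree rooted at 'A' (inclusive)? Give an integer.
Subtree rooted at A contains: A, G, H, J, K
Count = 5

Answer: 5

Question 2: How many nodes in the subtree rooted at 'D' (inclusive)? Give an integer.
Subtree rooted at D contains: B, D
Count = 2

Answer: 2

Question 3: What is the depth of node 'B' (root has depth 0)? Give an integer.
Path from root to B: C -> F -> D -> B
Depth = number of edges = 3

Answer: 3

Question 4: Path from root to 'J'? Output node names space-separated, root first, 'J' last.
Answer: C F A J

Derivation:
Walk down from root: C -> F -> A -> J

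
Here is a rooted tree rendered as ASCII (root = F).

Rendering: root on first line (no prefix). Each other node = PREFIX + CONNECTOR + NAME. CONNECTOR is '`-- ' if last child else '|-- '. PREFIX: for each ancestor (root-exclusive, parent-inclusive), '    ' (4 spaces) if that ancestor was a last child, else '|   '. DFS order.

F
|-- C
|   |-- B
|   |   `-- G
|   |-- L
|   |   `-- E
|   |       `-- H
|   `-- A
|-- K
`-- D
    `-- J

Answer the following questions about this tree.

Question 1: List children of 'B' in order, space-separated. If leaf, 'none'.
Answer: G

Derivation:
Node B's children (from adjacency): G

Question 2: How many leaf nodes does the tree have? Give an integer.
Leaves (nodes with no children): A, G, H, J, K

Answer: 5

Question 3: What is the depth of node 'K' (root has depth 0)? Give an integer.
Answer: 1

Derivation:
Path from root to K: F -> K
Depth = number of edges = 1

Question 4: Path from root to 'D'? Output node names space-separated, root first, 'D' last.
Walk down from root: F -> D

Answer: F D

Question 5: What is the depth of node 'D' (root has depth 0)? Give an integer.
Path from root to D: F -> D
Depth = number of edges = 1

Answer: 1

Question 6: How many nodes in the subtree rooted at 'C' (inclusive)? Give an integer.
Subtree rooted at C contains: A, B, C, E, G, H, L
Count = 7

Answer: 7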